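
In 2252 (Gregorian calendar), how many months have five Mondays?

A month of length L has five Mondays iff its first Monday is on day ≤ L−28 (so day 1–3 in a 31-day month, 1–2 in a 30-day month, day 1 in a leap February).
Checking each month of 2252: Jan starts Thu (31d); Feb starts Sun (29d); Mar starts Mon (31d) ✓; Apr starts Thu (30d); May starts Sat (31d) ✓; Jun starts Tue (30d); Jul starts Thu (31d); Aug starts Sun (31d) ✓; Sep starts Wed (30d); Oct starts Fri (31d); Nov starts Mon (30d) ✓; Dec starts Wed (31d).
Five-Monday months: March, May, August, November → 4.

4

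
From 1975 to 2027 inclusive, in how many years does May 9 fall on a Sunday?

Track May 9's weekday year by year (advancing +1, or +2 across a Feb 29):
  1975: Fri  1976: Sun (+2) ✓  1977: Mon (+1)  1978: Tue (+1)  1979: Wed (+1)
  1980: Fri (+2)  1981: Sat (+1)  1982: Sun (+1) ✓  1983: Mon (+1)  1984: Wed (+2)
  1985: Thu (+1)  1986: Fri (+1)  1987: Sat (+1)  1988: Mon (+2)  … (25 more years) …
  2014: Fri (+1)  2015: Sat (+1)  2016: Mon (+2)  2017: Tue (+1)  2018: Wed (+1)
  2019: Thu (+1)  2020: Sat (+2)  2021: Sun (+1) ✓  2022: Mon (+1)  2023: Tue (+1)
  2024: Thu (+2)  2025: Fri (+1)  2026: Sat (+1)  2027: Sun (+1) ✓
Sunday years: 1976, 1982, 1993, 1999, 2004, 2010, 2021, 2027 — 8 in total.

8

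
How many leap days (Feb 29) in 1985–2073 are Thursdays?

3

Leap years in 1985–2073: 22 of them.
Feb 29 weekday advances by 5 (mod 7) from one leap year to the next four years later (or differs when a century non-leap intervenes).
Leap-day weekdays: 1988:Mon 1992:Sat 1996:Thu✓ 2000:Tue 2004:Sun 2008:Fri 2012:Wed 2016:Mon 2020:Sat 2024:Thu✓ 2028:Tue 2032:Sun 2036:Fri 2040:Wed 2044:Mon 2048:Sat 2052:Thu✓ 2056:Tue 2060:Sun 2064:Fri 2068:Wed 2072:Mon
Thursday: 1996, 2024, 2052 → 3.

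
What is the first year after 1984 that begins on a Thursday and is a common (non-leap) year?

Jan 1 advances by 2 weekdays after a leap year and by 1 after a common year.
1984: Jan 1 is Sunday (leap).
1985: Tuesday
1986: Wednesday
1987: Thursday
1987 begins on a Thursday and is a common year.

1987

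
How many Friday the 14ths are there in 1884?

Check the 14th of each month of 1884: Jan 14: Mon, Feb 14: Thu, Mar 14: Fri, Apr 14: Mon, May 14: Wed, Jun 14: Sat, Jul 14: Mon, Aug 14: Thu, Sep 14: Sun, Oct 14: Tue, Nov 14: Fri, Dec 14: Sun.
Friday occurs in March, November — 2 months.

2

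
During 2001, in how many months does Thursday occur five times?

4

A month of length L has five Thursdays iff its first Thursday is on day ≤ L−28 (so day 1–3 in a 31-day month, 1–2 in a 30-day month, day 1 in a leap February).
Checking each month of 2001: Jan starts Mon (31d); Feb starts Thu (28d); Mar starts Thu (31d) ✓; Apr starts Sun (30d); May starts Tue (31d) ✓; Jun starts Fri (30d); Jul starts Sun (31d); Aug starts Wed (31d) ✓; Sep starts Sat (30d); Oct starts Mon (31d); Nov starts Thu (30d) ✓; Dec starts Sat (31d).
Five-Thursday months: March, May, August, November → 4.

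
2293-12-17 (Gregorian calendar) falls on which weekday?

January 1, 2293 is a Sunday.
December 17 is day 351 of the year, i.e. 350 days after Jan 1.
350 mod 7 = 0, so advance 0 weekdays from Sunday: Sunday.

Sunday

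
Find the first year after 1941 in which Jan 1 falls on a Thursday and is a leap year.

1948

Jan 1 advances by 2 weekdays after a leap year and by 1 after a common year.
1941: Jan 1 is Wednesday.
1942: Thursday
1943: Friday
1944: Saturday (leap)
1945: Monday
1946: Tuesday
1947: Wednesday
1948: Thursday (leap)
1948 begins on a Thursday and is a leap year.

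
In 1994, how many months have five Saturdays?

5

A month of length L has five Saturdays iff its first Saturday is on day ≤ L−28 (so day 1–3 in a 31-day month, 1–2 in a 30-day month, day 1 in a leap February).
Checking each month of 1994: Jan starts Sat (31d) ✓; Feb starts Tue (28d); Mar starts Tue (31d); Apr starts Fri (30d) ✓; May starts Sun (31d); Jun starts Wed (30d); Jul starts Fri (31d) ✓; Aug starts Mon (31d); Sep starts Thu (30d); Oct starts Sat (31d) ✓; Nov starts Tue (30d); Dec starts Thu (31d) ✓.
Five-Saturday months: January, April, July, October, December → 5.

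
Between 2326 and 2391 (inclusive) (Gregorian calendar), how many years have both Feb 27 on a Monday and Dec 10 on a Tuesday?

0

Check each year's weekday for Feb 27 and Dec 10:
  2326: Sat/Fri  2327: Sun/Sat  2328: Mon/Mon  2329: Wed/Tue  2330: Thu/Wed  2331: Fri/Thu  2332: Sat/Sat  2333: Mon/Sun  2334: Tue/Mon  2335: Wed/Tue  2336: Thu/Thu  2337: Sat/Fri  2338: Sun/Sat  2339: Mon/Sun  …(38 more)…  2378: Mon/Sun  2379: Tue/Mon  2380: Wed/Wed  2381: Fri/Thu  2382: Sat/Fri  2383: Sun/Sat  2384: Mon/Mon  2385: Wed/Tue  2386: Thu/Wed  2387: Fri/Thu  2388: Sat/Sat  2389: Mon/Sun  2390: Tue/Mon  2391: Wed/Tue
Both conditions hold in: no year — 0.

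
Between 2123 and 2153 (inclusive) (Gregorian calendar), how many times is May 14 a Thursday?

4

Track May 14's weekday year by year (advancing +1, or +2 across a Feb 29):
  2123: Fri  2124: Sun (+2)  2125: Mon (+1)  2126: Tue (+1)  2127: Wed (+1)
  2128: Fri (+2)  2129: Sat (+1)  2130: Sun (+1)  2131: Mon (+1)  2132: Wed (+2)
  2133: Thu (+1) ✓  2134: Fri (+1)  2135: Sat (+1)  2136: Mon (+2)  … (3 more years) …
  2140: Sat (+2)  2141: Sun (+1)  2142: Mon (+1)  2143: Tue (+1)  2144: Thu (+2) ✓
  2145: Fri (+1)  2146: Sat (+1)  2147: Sun (+1)  2148: Tue (+2)  2149: Wed (+1)
  2150: Thu (+1) ✓  2151: Fri (+1)  2152: Sun (+2)  2153: Mon (+1)
Thursday years: 2133, 2139, 2144, 2150 — 4 in total.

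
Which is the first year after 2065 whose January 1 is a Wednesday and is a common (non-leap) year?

Jan 1 advances by 2 weekdays after a leap year and by 1 after a common year.
2065: Jan 1 is Thursday.
2066: Friday
2067: Saturday
2068: Sunday (leap)
2069: Tuesday
2070: Wednesday
2070 begins on a Wednesday and is a common year.

2070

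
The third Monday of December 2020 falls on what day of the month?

21

December 1, 2020 is a Tuesday, so the first Monday is the 7th.
The third Monday is 7 + 14 = 21.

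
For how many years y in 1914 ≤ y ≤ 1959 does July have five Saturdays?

19

July has 31 days; it has five Saturdays when Saturday falls among the first (month-length − 28) days — i.e. when July 1 is one of Saturday/Friday/Thursday.
July 1 by year: 1914:Wed 1915:Thu✓ 1916:Sat✓ 1917:Sun 1918:Mon 1919:Tue 1920:Thu✓ 1921:Fri✓ 1922:Sat✓ 1923:Sun 1924:Tue 1925:Wed 1926:Thu✓ 1927:Fri✓ 1928:Sun …(16 more)… 1945:Sun 1946:Mon 1947:Tue 1948:Thu✓ 1949:Fri✓ 1950:Sat✓ 1951:Sun 1952:Tue 1953:Wed 1954:Thu✓ 1955:Fri✓ 1956:Sun 1957:Mon 1958:Tue 1959:Wed
Years with five Saturdays: 1915, 1916, 1920, 1921, 1922, 1926, 1927, 1932, 1933, 1937, 1938, 1939, 1943, 1944, 1948, 1949, 1950, 1954, 1955 → 19.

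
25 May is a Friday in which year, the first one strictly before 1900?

From one year to the next, a fixed date's weekday advances by 1, or by 2 when a Feb 29 lies between the two dates.
1900: May 25 is Friday.
1899: Thursday (−1)
1898: Wednesday (−1)
1897: Tuesday (−1)
1896: Monday (−1)
1895: Saturday (−2)
1894: Friday (−1)
25 May falls on a Friday in 1894.

1894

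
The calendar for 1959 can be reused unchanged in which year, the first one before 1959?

1953

Two years share a calendar iff Jan 1 falls on the same weekday and both are leap or both are common. 1959: Jan 1 is Thursday, common year.
1958: Jan 1 Wednesday, common
1957: Jan 1 Tuesday, common
1956: Jan 1 Sunday, leap
1955: Jan 1 Saturday, common
1954: Jan 1 Friday, common
1953: Jan 1 Thursday, common
1953 matches on both conditions.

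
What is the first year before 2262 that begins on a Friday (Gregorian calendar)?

2258

Jan 1 advances by 2 weekdays after a leap year and by 1 after a common year.
2262: Jan 1 is Wednesday.
2261: Tuesday
2260: Sunday (leap)
2259: Saturday
2258: Friday
2258 begins on a Friday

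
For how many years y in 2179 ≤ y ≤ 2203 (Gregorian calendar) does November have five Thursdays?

November has 30 days; it has five Thursdays when Thursday falls among the first (month-length − 28) days — i.e. when November 1 is one of Thursday/Wednesday.
November 1 by year: 2179:Mon 2180:Wed✓ 2181:Thu✓ 2182:Fri 2183:Sat 2184:Mon 2185:Tue 2186:Wed✓ 2187:Thu✓ 2188:Sat 2189:Sun 2190:Mon 2191:Tue 2192:Thu✓ 2193:Fri 2194:Sat 2195:Sun 2196:Tue 2197:Wed✓ 2198:Thu✓ 2199:Fri 2200:Sat 2201:Sun 2202:Mon 2203:Tue
Years with five Thursdays: 2180, 2181, 2186, 2187, 2192, 2197, 2198 → 7.

7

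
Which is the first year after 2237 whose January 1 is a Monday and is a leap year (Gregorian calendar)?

Jan 1 advances by 2 weekdays after a leap year and by 1 after a common year.
2237: Jan 1 is Sunday.
2238: Monday
2239: Tuesday
2240: Wednesday (leap)
2241: Friday
2242: Saturday
2243: Sunday
2244: Monday (leap)
2244 begins on a Monday and is a leap year.

2244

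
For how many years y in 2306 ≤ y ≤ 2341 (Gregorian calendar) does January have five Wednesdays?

17

January has 31 days; it has five Wednesdays when Wednesday falls among the first (month-length − 28) days — i.e. when January 1 is one of Wednesday/Tuesday/Monday.
January 1 by year: 2306:Mon✓ 2307:Tue✓ 2308:Wed✓ 2309:Fri 2310:Sat 2311:Sun 2312:Mon✓ 2313:Wed✓ 2314:Thu 2315:Fri 2316:Sat 2317:Mon✓ 2318:Tue✓ 2319:Wed✓ 2320:Thu …(6 more)… 2327:Sat 2328:Sun 2329:Tue✓ 2330:Wed✓ 2331:Thu 2332:Fri 2333:Sun 2334:Mon✓ 2335:Tue✓ 2336:Wed✓ 2337:Fri 2338:Sat 2339:Sun 2340:Mon✓ 2341:Wed✓
Years with five Wednesdays: 2306, 2307, 2308, 2312, 2313, 2317, 2318, 2319, 2323, 2324, 2329, 2330, 2334, 2335, 2336, 2340, 2341 → 17.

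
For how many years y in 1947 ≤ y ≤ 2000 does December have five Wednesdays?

December has 31 days; it has five Wednesdays when Wednesday falls among the first (month-length − 28) days — i.e. when December 1 is one of Wednesday/Tuesday/Monday.
December 1 by year: 1947:Mon✓ 1948:Wed✓ 1949:Thu 1950:Fri 1951:Sat 1952:Mon✓ 1953:Tue✓ 1954:Wed✓ 1955:Thu 1956:Sat 1957:Sun 1958:Mon✓ 1959:Tue✓ 1960:Thu 1961:Fri …(24 more)… 1986:Mon✓ 1987:Tue✓ 1988:Thu 1989:Fri 1990:Sat 1991:Sun 1992:Tue✓ 1993:Wed✓ 1994:Thu 1995:Fri 1996:Sun 1997:Mon✓ 1998:Tue✓ 1999:Wed✓ 2000:Fri
Years with five Wednesdays: 1947, 1948, 1952, 1953, 1954, 1958, 1959, 1964, 1965, 1969, 1970, 1971, 1975, 1976, 1980, 1981, 1982, 1986, 1987, 1992, 1993, 1997, 1998, 1999 → 24.

24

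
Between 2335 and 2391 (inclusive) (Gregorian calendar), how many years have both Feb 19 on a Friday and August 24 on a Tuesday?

Check each year's weekday for Feb 19 and August 24:
  2335: Tue/Sat  2336: Wed/Mon  2337: Fri/Tue ✓  2338: Sat/Wed  2339: Sun/Thu  2340: Mon/Sat  2341: Wed/Sun  2342: Thu/Mon  2343: Fri/Tue ✓  2344: Sat/Thu  2345: Mon/Fri  2346: Tue/Sat  2347: Wed/Sun  2348: Thu/Tue  …(29 more)…  2378: Sun/Thu  2379: Mon/Fri  2380: Tue/Sun  2381: Thu/Mon  2382: Fri/Tue ✓  2383: Sat/Wed  2384: Sun/Fri  2385: Tue/Sat  2386: Wed/Sun  2387: Thu/Mon  2388: Fri/Wed  2389: Sun/Thu  2390: Mon/Fri  2391: Tue/Sat
Both conditions hold in: 2337, 2343, 2354, 2365, 2371, 2382 — 6.

6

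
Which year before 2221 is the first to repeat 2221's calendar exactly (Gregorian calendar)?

Two years share a calendar iff Jan 1 falls on the same weekday and both are leap or both are common. 2221: Jan 1 is Monday, common year.
2220: Jan 1 Saturday, leap
2219: Jan 1 Friday, common
2218: Jan 1 Thursday, common
2217: Jan 1 Wednesday, common
2216: Jan 1 Monday, leap
2215: Jan 1 Sunday, common
2214: Jan 1 Saturday, common
2213: Jan 1 Friday, common
2212: Jan 1 Wednesday, leap
2211: Jan 1 Tuesday, common
2210: Jan 1 Monday, common
2210 matches on both conditions.

2210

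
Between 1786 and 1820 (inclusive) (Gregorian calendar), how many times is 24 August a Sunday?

Track 24 August's weekday year by year (advancing +1, or +2 across a Feb 29):
  1786: Thu  1787: Fri (+1)  1788: Sun (+2) ✓  1789: Mon (+1)  1790: Tue (+1)
  1791: Wed (+1)  1792: Fri (+2)  1793: Sat (+1)  1794: Sun (+1) ✓  1795: Mon (+1)
  1796: Wed (+2)  1797: Thu (+1)  1798: Fri (+1)  1799: Sat (+1)  … (7 more years) …
  1807: Mon (+1)  1808: Wed (+2)  1809: Thu (+1)  1810: Fri (+1)  1811: Sat (+1)
  1812: Mon (+2)  1813: Tue (+1)  1814: Wed (+1)  1815: Thu (+1)  1816: Sat (+2)
  1817: Sun (+1) ✓  1818: Mon (+1)  1819: Tue (+1)  1820: Thu (+2)
Sunday years: 1788, 1794, 1800, 1806, 1817 — 5 in total.

5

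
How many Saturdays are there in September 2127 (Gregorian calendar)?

4

September 2127 has 30 days and begins on Monday.
The first Saturday is September 6.
Saturdays fall on 6, 13, 20, 27 — that's 4.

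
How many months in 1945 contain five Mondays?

A month of length L has five Mondays iff its first Monday is on day ≤ L−28 (so day 1–3 in a 31-day month, 1–2 in a 30-day month, day 1 in a leap February).
Checking each month of 1945: Jan starts Mon (31d) ✓; Feb starts Thu (28d); Mar starts Thu (31d); Apr starts Sun (30d) ✓; May starts Tue (31d); Jun starts Fri (30d); Jul starts Sun (31d) ✓; Aug starts Wed (31d); Sep starts Sat (30d); Oct starts Mon (31d) ✓; Nov starts Thu (30d); Dec starts Sat (31d) ✓.
Five-Monday months: January, April, July, October, December → 5.

5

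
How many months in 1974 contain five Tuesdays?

A month of length L has five Tuesdays iff its first Tuesday is on day ≤ L−28 (so day 1–3 in a 31-day month, 1–2 in a 30-day month, day 1 in a leap February).
Checking each month of 1974: Jan starts Tue (31d) ✓; Feb starts Fri (28d); Mar starts Fri (31d); Apr starts Mon (30d) ✓; May starts Wed (31d); Jun starts Sat (30d); Jul starts Mon (31d) ✓; Aug starts Thu (31d); Sep starts Sun (30d); Oct starts Tue (31d) ✓; Nov starts Fri (30d); Dec starts Sun (31d) ✓.
Five-Tuesday months: January, April, July, October, December → 5.

5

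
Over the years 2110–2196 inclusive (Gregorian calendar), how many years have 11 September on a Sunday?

13

Track 11 September's weekday year by year (advancing +1, or +2 across a Feb 29):
  2110: Thu  2111: Fri (+1)  2112: Sun (+2) ✓  2113: Mon (+1)  2114: Tue (+1)
  2115: Wed (+1)  2116: Fri (+2)  2117: Sat (+1)  2118: Sun (+1) ✓  2119: Mon (+1)
  2120: Wed (+2)  2121: Thu (+1)  2122: Fri (+1)  2123: Sat (+1)  … (59 more years) …
  2183: Thu (+1)  2184: Sat (+2)  2185: Sun (+1) ✓  2186: Mon (+1)  2187: Tue (+1)
  2188: Thu (+2)  2189: Fri (+1)  2190: Sat (+1)  2191: Sun (+1) ✓  2192: Tue (+2)
  2193: Wed (+1)  2194: Thu (+1)  2195: Fri (+1)  2196: Sun (+2) ✓
Sunday years: 2112, 2118, 2129, 2135, 2140, 2146, 2157, 2163, 2168, 2174, 2185, 2191, 2196 — 13 in total.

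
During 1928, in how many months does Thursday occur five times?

4

A month of length L has five Thursdays iff its first Thursday is on day ≤ L−28 (so day 1–3 in a 31-day month, 1–2 in a 30-day month, day 1 in a leap February).
Checking each month of 1928: Jan starts Sun (31d); Feb starts Wed (29d); Mar starts Thu (31d) ✓; Apr starts Sun (30d); May starts Tue (31d) ✓; Jun starts Fri (30d); Jul starts Sun (31d); Aug starts Wed (31d) ✓; Sep starts Sat (30d); Oct starts Mon (31d); Nov starts Thu (30d) ✓; Dec starts Sat (31d).
Five-Thursday months: March, May, August, November → 4.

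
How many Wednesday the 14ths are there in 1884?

1

Check the 14th of each month of 1884: Jan 14: Mon, Feb 14: Thu, Mar 14: Fri, Apr 14: Mon, May 14: Wed, Jun 14: Sat, Jul 14: Mon, Aug 14: Thu, Sep 14: Sun, Oct 14: Tue, Nov 14: Fri, Dec 14: Sun.
Wednesday occurs in May — 1 month.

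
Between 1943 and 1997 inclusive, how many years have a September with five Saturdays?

September has 30 days; it has five Saturdays when Saturday falls among the first (month-length − 28) days — i.e. when September 1 is one of Saturday/Friday.
September 1 by year: 1943:Wed 1944:Fri✓ 1945:Sat✓ 1946:Sun 1947:Mon 1948:Wed 1949:Thu 1950:Fri✓ 1951:Sat✓ 1952:Mon 1953:Tue 1954:Wed 1955:Thu 1956:Sat✓ 1957:Sun …(25 more)… 1983:Thu 1984:Sat✓ 1985:Sun 1986:Mon 1987:Tue 1988:Thu 1989:Fri✓ 1990:Sat✓ 1991:Sun 1992:Tue 1993:Wed 1994:Thu 1995:Fri✓ 1996:Sun 1997:Mon
Years with five Saturdays: 1944, 1945, 1950, 1951, 1956, 1961, 1962, 1967, 1972, 1973, 1978, 1979, 1984, 1989, 1990, 1995 → 16.

16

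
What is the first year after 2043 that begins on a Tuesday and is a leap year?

2064

Jan 1 advances by 2 weekdays after a leap year and by 1 after a common year.
2043: Jan 1 is Thursday.
2044: Friday (leap)
2045: Sunday
2046: Monday
2047: Tuesday
2048: Wednesday (leap)
2049: Friday
2050: Saturday
2051: Sunday
2052: Monday (leap)
2053: Wednesday
2054: Thursday
2055: Friday
2056: Saturday (leap)
2057: Monday
2058: Tuesday
2059: Wednesday
2060: Thursday (leap)
2061: Saturday
2062: Sunday
2063: Monday
2064: Tuesday (leap)
2064 begins on a Tuesday and is a leap year.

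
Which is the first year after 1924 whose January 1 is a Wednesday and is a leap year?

1936

Jan 1 advances by 2 weekdays after a leap year and by 1 after a common year.
1924: Jan 1 is Tuesday (leap).
1925: Thursday
1926: Friday
1927: Saturday
1928: Sunday (leap)
1929: Tuesday
1930: Wednesday
1931: Thursday
1932: Friday (leap)
1933: Sunday
1934: Monday
1935: Tuesday
1936: Wednesday (leap)
1936 begins on a Wednesday and is a leap year.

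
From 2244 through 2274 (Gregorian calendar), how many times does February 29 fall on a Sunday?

1

Leap years in 2244–2274: 8 of them.
Feb 29 weekday advances by 5 (mod 7) from one leap year to the next four years later (or differs when a century non-leap intervenes).
Leap-day weekdays: 2244:Thu 2248:Tue 2252:Sun✓ 2256:Fri 2260:Wed 2264:Mon 2268:Sat 2272:Thu
Sunday: 2252 → 1.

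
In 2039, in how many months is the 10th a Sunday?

2

Check the 10th of each month of 2039: Jan 10: Mon, Feb 10: Thu, Mar 10: Thu, Apr 10: Sun, May 10: Tue, Jun 10: Fri, Jul 10: Sun, Aug 10: Wed, Sep 10: Sat, Oct 10: Mon, Nov 10: Thu, Dec 10: Sat.
Sunday occurs in April, July — 2 months.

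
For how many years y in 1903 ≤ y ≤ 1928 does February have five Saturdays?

February has 28 days (29 in leap years); it has five Saturdays when Saturday falls among the first (month-length − 28) days — i.e. when February 1 is Saturday in a leap year (never in a common year).
February 1 by year: 1903:Sun 1904:Mon 1905:Wed 1906:Thu 1907:Fri 1908:Sat✓ 1909:Mon 1910:Tue 1911:Wed 1912:Thu 1913:Sat 1914:Sun 1915:Mon 1916:Tue 1917:Thu 1918:Fri 1919:Sat 1920:Sun 1921:Tue 1922:Wed 1923:Thu 1924:Fri 1925:Sun 1926:Mon 1927:Tue 1928:Wed
Years with five Saturdays: 1908 → 1.

1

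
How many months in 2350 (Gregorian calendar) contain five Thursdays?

A month of length L has five Thursdays iff its first Thursday is on day ≤ L−28 (so day 1–3 in a 31-day month, 1–2 in a 30-day month, day 1 in a leap February).
Checking each month of 2350: Jan starts Sun (31d); Feb starts Wed (28d); Mar starts Wed (31d) ✓; Apr starts Sat (30d); May starts Mon (31d); Jun starts Thu (30d) ✓; Jul starts Sat (31d); Aug starts Tue (31d) ✓; Sep starts Fri (30d); Oct starts Sun (31d); Nov starts Wed (30d) ✓; Dec starts Fri (31d).
Five-Thursday months: March, June, August, November → 4.

4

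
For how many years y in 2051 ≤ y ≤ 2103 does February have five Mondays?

February has 28 days (29 in leap years); it has five Mondays when Monday falls among the first (month-length − 28) days — i.e. when February 1 is Monday in a leap year (never in a common year).
February 1 by year: 2051:Wed 2052:Thu 2053:Sat 2054:Sun 2055:Mon 2056:Tue 2057:Thu 2058:Fri 2059:Sat 2060:Sun 2061:Tue 2062:Wed 2063:Thu 2064:Fri 2065:Sun …(23 more)… 2089:Tue 2090:Wed 2091:Thu 2092:Fri 2093:Sun 2094:Mon 2095:Tue 2096:Wed 2097:Fri 2098:Sat 2099:Sun 2100:Mon 2101:Tue 2102:Wed 2103:Thu
Years with five Mondays: 2072 → 1.

1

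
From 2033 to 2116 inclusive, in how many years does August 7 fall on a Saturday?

Track August 7's weekday year by year (advancing +1, or +2 across a Feb 29):
  2033: Sun  2034: Mon (+1)  2035: Tue (+1)  2036: Thu (+2)  2037: Fri (+1)
  2038: Sat (+1) ✓  2039: Sun (+1)  2040: Tue (+2)  2041: Wed (+1)  2042: Thu (+1)
  2043: Fri (+1)  2044: Sun (+2)  2045: Mon (+1)  2046: Tue (+1)  … (56 more years) …
  2103: Tue (+1)  2104: Thu (+2)  2105: Fri (+1)  2106: Sat (+1) ✓  2107: Sun (+1)
  2108: Tue (+2)  2109: Wed (+1)  2110: Thu (+1)  2111: Fri (+1)  2112: Sun (+2)
  2113: Mon (+1)  2114: Tue (+1)  2115: Wed (+1)  2116: Fri (+2)
Saturday years: 2038, 2049, 2055, 2060, 2066, 2077, 2083, 2088, 2094, 2100, 2106 — 11 in total.

11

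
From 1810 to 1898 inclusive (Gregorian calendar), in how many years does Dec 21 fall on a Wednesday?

Track Dec 21's weekday year by year (advancing +1, or +2 across a Feb 29):
  1810: Fri  1811: Sat (+1)  1812: Mon (+2)  1813: Tue (+1)  1814: Wed (+1) ✓
  1815: Thu (+1)  1816: Sat (+2)  1817: Sun (+1)  1818: Mon (+1)  1819: Tue (+1)
  1820: Thu (+2)  1821: Fri (+1)  1822: Sat (+1)  1823: Sun (+1)  … (61 more years) …
  1885: Mon (+1)  1886: Tue (+1)  1887: Wed (+1) ✓  1888: Fri (+2)  1889: Sat (+1)
  1890: Sun (+1)  1891: Mon (+1)  1892: Wed (+2) ✓  1893: Thu (+1)  1894: Fri (+1)
  1895: Sat (+1)  1896: Mon (+2)  1897: Tue (+1)  1898: Wed (+1) ✓
Wednesday years: 1814, 1825, 1831, 1836, 1842, 1853, 1859, 1864, 1870, 1881, 1887, 1892, 1898 — 13 in total.

13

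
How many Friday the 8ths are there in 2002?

Check the 8th of each month of 2002: Jan 8: Tue, Feb 8: Fri, Mar 8: Fri, Apr 8: Mon, May 8: Wed, Jun 8: Sat, Jul 8: Mon, Aug 8: Thu, Sep 8: Sun, Oct 8: Tue, Nov 8: Fri, Dec 8: Sun.
Friday occurs in February, March, November — 3 months.

3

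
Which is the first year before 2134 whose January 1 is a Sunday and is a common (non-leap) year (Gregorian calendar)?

2130

Jan 1 advances by 2 weekdays after a leap year and by 1 after a common year.
2134: Jan 1 is Friday.
2133: Thursday
2132: Tuesday (leap)
2131: Monday
2130: Sunday
2130 begins on a Sunday and is a common year.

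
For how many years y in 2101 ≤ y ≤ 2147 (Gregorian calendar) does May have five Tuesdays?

22

May has 31 days; it has five Tuesdays when Tuesday falls among the first (month-length − 28) days — i.e. when May 1 is one of Tuesday/Monday/Sunday.
May 1 by year: 2101:Sun✓ 2102:Mon✓ 2103:Tue✓ 2104:Thu 2105:Fri 2106:Sat 2107:Sun✓ 2108:Tue✓ 2109:Wed 2110:Thu 2111:Fri 2112:Sun✓ 2113:Mon✓ 2114:Tue✓ 2115:Wed …(17 more)… 2133:Fri 2134:Sat 2135:Sun✓ 2136:Tue✓ 2137:Wed 2138:Thu 2139:Fri 2140:Sun✓ 2141:Mon✓ 2142:Tue✓ 2143:Wed 2144:Fri 2145:Sat 2146:Sun✓ 2147:Mon✓
Years with five Tuesdays: 2101, 2102, 2103, 2107, 2108, 2112, 2113, 2114, 2118, 2119, 2124, 2125, 2129, 2130, 2131, 2135, 2136, 2140, 2141, 2142, 2146, 2147 → 22.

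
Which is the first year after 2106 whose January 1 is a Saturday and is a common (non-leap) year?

2107

Jan 1 advances by 2 weekdays after a leap year and by 1 after a common year.
2106: Jan 1 is Friday.
2107: Saturday
2107 begins on a Saturday and is a common year.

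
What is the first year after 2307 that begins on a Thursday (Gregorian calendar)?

2314

Jan 1 advances by 2 weekdays after a leap year and by 1 after a common year.
2307: Jan 1 is Tuesday.
2308: Wednesday (leap)
2309: Friday
2310: Saturday
2311: Sunday
2312: Monday (leap)
2313: Wednesday
2314: Thursday
2314 begins on a Thursday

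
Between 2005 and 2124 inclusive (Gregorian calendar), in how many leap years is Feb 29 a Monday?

4

Leap years in 2005–2124: 29 of them.
Feb 29 weekday advances by 5 (mod 7) from one leap year to the next four years later (or differs when a century non-leap intervenes).
Leap-day weekdays: 2008:Fri 2012:Wed 2016:Mon✓ 2020:Sat 2024:Thu 2028:Tue 2032:Sun 2036:Fri 2040:Wed 2044:Mon✓ 2048:Sat 2052:Thu 2056:Tue …(3 more)… 2072:Mon✓ 2076:Sat 2080:Thu 2084:Tue 2088:Sun 2092:Fri 2096:Wed 2104:Fri 2108:Wed 2112:Mon✓ 2116:Sat 2120:Thu 2124:Tue
Monday: 2016, 2044, 2072, 2112 → 4.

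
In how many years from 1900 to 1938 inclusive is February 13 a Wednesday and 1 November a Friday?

5

Check each year's weekday for February 13 and 1 November:
  1900: Tue/Thu  1901: Wed/Fri ✓  1902: Thu/Sat  1903: Fri/Sun  1904: Sat/Tue  1905: Mon/Wed  1906: Tue/Thu  1907: Wed/Fri ✓  1908: Thu/Sun  1909: Sat/Mon  1910: Sun/Tue  1911: Mon/Wed  1912: Tue/Fri  1913: Thu/Sat  …(11 more)…  1925: Fri/Sun  1926: Sat/Mon  1927: Sun/Tue  1928: Mon/Thu  1929: Wed/Fri ✓  1930: Thu/Sat  1931: Fri/Sun  1932: Sat/Tue  1933: Mon/Wed  1934: Tue/Thu  1935: Wed/Fri ✓  1936: Thu/Sun  1937: Sat/Mon  1938: Sun/Tue
Both conditions hold in: 1901, 1907, 1918, 1929, 1935 — 5.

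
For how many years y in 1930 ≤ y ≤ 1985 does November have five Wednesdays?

16

November has 30 days; it has five Wednesdays when Wednesday falls among the first (month-length − 28) days — i.e. when November 1 is one of Wednesday/Tuesday.
November 1 by year: 1930:Sat 1931:Sun 1932:Tue✓ 1933:Wed✓ 1934:Thu 1935:Fri 1936:Sun 1937:Mon 1938:Tue✓ 1939:Wed✓ 1940:Fri 1941:Sat 1942:Sun 1943:Mon 1944:Wed✓ …(26 more)… 1971:Mon 1972:Wed✓ 1973:Thu 1974:Fri 1975:Sat 1976:Mon 1977:Tue✓ 1978:Wed✓ 1979:Thu 1980:Sat 1981:Sun 1982:Mon 1983:Tue✓ 1984:Thu 1985:Fri
Years with five Wednesdays: 1932, 1933, 1938, 1939, 1944, 1949, 1950, 1955, 1960, 1961, 1966, 1967, 1972, 1977, 1978, 1983 → 16.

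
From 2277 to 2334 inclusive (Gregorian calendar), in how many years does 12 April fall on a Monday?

7

Track 12 April's weekday year by year (advancing +1, or +2 across a Feb 29):
  2277: Thu  2278: Fri (+1)  2279: Sat (+1)  2280: Mon (+2) ✓  2281: Tue (+1)
  2282: Wed (+1)  2283: Thu (+1)  2284: Sat (+2)  2285: Sun (+1)  2286: Mon (+1) ✓
  2287: Tue (+1)  2288: Thu (+2)  2289: Fri (+1)  2290: Sat (+1)  … (30 more years) …
  2321: Tue (+1)  2322: Wed (+1)  2323: Thu (+1)  2324: Sat (+2)  2325: Sun (+1)
  2326: Mon (+1) ✓  2327: Tue (+1)  2328: Thu (+2)  2329: Fri (+1)  2330: Sat (+1)
  2331: Sun (+1)  2332: Tue (+2)  2333: Wed (+1)  2334: Thu (+1)
Monday years: 2280, 2286, 2297, 2309, 2315, 2320, 2326 — 7 in total.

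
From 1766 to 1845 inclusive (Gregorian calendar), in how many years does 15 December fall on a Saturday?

Track 15 December's weekday year by year (advancing +1, or +2 across a Feb 29):
  1766: Mon  1767: Tue (+1)  1768: Thu (+2)  1769: Fri (+1)  1770: Sat (+1) ✓
  1771: Sun (+1)  1772: Tue (+2)  1773: Wed (+1)  1774: Thu (+1)  1775: Fri (+1)
  1776: Sun (+2)  1777: Mon (+1)  1778: Tue (+1)  1779: Wed (+1)  … (52 more years) …
  1832: Sat (+2) ✓  1833: Sun (+1)  1834: Mon (+1)  1835: Tue (+1)  1836: Thu (+2)
  1837: Fri (+1)  1838: Sat (+1) ✓  1839: Sun (+1)  1840: Tue (+2)  1841: Wed (+1)
  1842: Thu (+1)  1843: Fri (+1)  1844: Sun (+2)  1845: Mon (+1)
Saturday years: 1770, 1781, 1787, 1792, 1798, 1804, 1810, 1821, 1827, 1832, 1838 — 11 in total.

11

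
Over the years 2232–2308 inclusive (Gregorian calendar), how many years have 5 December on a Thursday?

Track 5 December's weekday year by year (advancing +1, or +2 across a Feb 29):
  2232: Wed  2233: Thu (+1) ✓  2234: Fri (+1)  2235: Sat (+1)  2236: Mon (+2)
  2237: Tue (+1)  2238: Wed (+1)  2239: Thu (+1) ✓  2240: Sat (+2)  2241: Sun (+1)
  2242: Mon (+1)  2243: Tue (+1)  2244: Thu (+2) ✓  2245: Fri (+1)  … (49 more years) …
  2295: Thu (+1) ✓  2296: Sat (+2)  2297: Sun (+1)  2298: Mon (+1)  2299: Tue (+1)
  2300: Wed (+1)  2301: Thu (+1) ✓  2302: Fri (+1)  2303: Sat (+1)  2304: Mon (+2)
  2305: Tue (+1)  2306: Wed (+1)  2307: Thu (+1) ✓  2308: Sat (+2)
Thursday years: 2233, 2239, 2244, 2250, 2261, 2267, 2272, 2278, 2289, 2295, 2301, 2307 — 12 in total.

12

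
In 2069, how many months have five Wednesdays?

4

A month of length L has five Wednesdays iff its first Wednesday is on day ≤ L−28 (so day 1–3 in a 31-day month, 1–2 in a 30-day month, day 1 in a leap February).
Checking each month of 2069: Jan starts Tue (31d) ✓; Feb starts Fri (28d); Mar starts Fri (31d); Apr starts Mon (30d); May starts Wed (31d) ✓; Jun starts Sat (30d); Jul starts Mon (31d) ✓; Aug starts Thu (31d); Sep starts Sun (30d); Oct starts Tue (31d) ✓; Nov starts Fri (30d); Dec starts Sun (31d).
Five-Wednesday months: January, May, July, October → 4.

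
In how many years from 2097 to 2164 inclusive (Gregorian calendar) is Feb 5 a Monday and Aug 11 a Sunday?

Check each year's weekday for Feb 5 and Aug 11:
  2097: Tue/Sun  2098: Wed/Mon  2099: Thu/Tue  2100: Fri/Wed  2101: Sat/Thu  2102: Sun/Fri  2103: Mon/Sat  2104: Tue/Mon  2105: Thu/Tue  2106: Fri/Wed  2107: Sat/Thu  2108: Sun/Sat  2109: Tue/Sun  2110: Wed/Mon  …(40 more)…  2151: Fri/Wed  2152: Sat/Fri  2153: Mon/Sat  2154: Tue/Sun  2155: Wed/Mon  2156: Thu/Wed  2157: Sat/Thu  2158: Sun/Fri  2159: Mon/Sat  2160: Tue/Mon  2161: Thu/Tue  2162: Fri/Wed  2163: Sat/Thu  2164: Sun/Sat
Both conditions hold in: 2120, 2148 — 2.

2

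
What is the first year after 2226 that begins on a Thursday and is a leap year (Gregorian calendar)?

2252

Jan 1 advances by 2 weekdays after a leap year and by 1 after a common year.
2226: Jan 1 is Sunday.
2227: Monday
2228: Tuesday (leap)
2229: Thursday
2230: Friday
2231: Saturday
2232: Sunday (leap)
2233: Tuesday
2234: Wednesday
2235: Thursday
2236: Friday (leap)
2237: Sunday
2238: Monday
2239: Tuesday
2240: Wednesday (leap)
2241: Friday
2242: Saturday
2243: Sunday
2244: Monday (leap)
2245: Wednesday
2246: Thursday
2247: Friday
2248: Saturday (leap)
2249: Monday
2250: Tuesday
2251: Wednesday
2252: Thursday (leap)
2252 begins on a Thursday and is a leap year.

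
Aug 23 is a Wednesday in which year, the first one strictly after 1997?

2000

From one year to the next, a fixed date's weekday advances by 1, or by 2 when a Feb 29 lies between the two dates.
1997: August 23 is Saturday.
1998: Sunday (+1)
1999: Monday (+1)
2000: Wednesday (+2)
Aug 23 falls on a Wednesday in 2000.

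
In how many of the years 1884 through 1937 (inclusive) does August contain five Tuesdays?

22

August has 31 days; it has five Tuesdays when Tuesday falls among the first (month-length − 28) days — i.e. when August 1 is one of Tuesday/Monday/Sunday.
August 1 by year: 1884:Fri 1885:Sat 1886:Sun✓ 1887:Mon✓ 1888:Wed 1889:Thu 1890:Fri 1891:Sat 1892:Mon✓ 1893:Tue✓ 1894:Wed 1895:Thu 1896:Sat 1897:Sun✓ 1898:Mon✓ …(24 more)… 1923:Wed 1924:Fri 1925:Sat 1926:Sun✓ 1927:Mon✓ 1928:Wed 1929:Thu 1930:Fri 1931:Sat 1932:Mon✓ 1933:Tue✓ 1934:Wed 1935:Thu 1936:Sat 1937:Sun✓
Years with five Tuesdays: 1886, 1887, 1892, 1893, 1897, 1898, 1899, 1904, 1905, 1909, 1910, 1911, 1915, 1916, 1920, 1921, 1922, 1926, 1927, 1932, 1933, 1937 → 22.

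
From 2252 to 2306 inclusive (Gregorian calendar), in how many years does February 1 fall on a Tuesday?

Track February 1's weekday year by year (advancing +1, or +2 across a Feb 29):
  2252: Sun  2253: Tue (+2) ✓  2254: Wed (+1)  2255: Thu (+1)  2256: Fri (+1)
  2257: Sun (+2)  2258: Mon (+1)  2259: Tue (+1) ✓  2260: Wed (+1)  2261: Fri (+2)
  2262: Sat (+1)  2263: Sun (+1)  2264: Mon (+1)  2265: Wed (+2)  … (27 more years) …
  2293: Wed (+2)  2294: Thu (+1)  2295: Fri (+1)  2296: Sat (+1)  2297: Mon (+2)
  2298: Tue (+1) ✓  2299: Wed (+1)  2300: Thu (+1)  2301: Fri (+1)  2302: Sat (+1)
  2303: Sun (+1)  2304: Mon (+1)  2305: Wed (+2)  2306: Thu (+1)
Tuesday years: 2253, 2259, 2270, 2276, 2281, 2287, 2298 — 7 in total.

7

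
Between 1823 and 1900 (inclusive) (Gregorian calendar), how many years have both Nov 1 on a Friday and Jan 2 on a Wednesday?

8

Check each year's weekday for Nov 1 and Jan 2:
  1823: Sat/Thu  1824: Mon/Fri  1825: Tue/Sun  1826: Wed/Mon  1827: Thu/Tue  1828: Sat/Wed  1829: Sun/Fri  1830: Mon/Sat  1831: Tue/Sun  1832: Thu/Mon  1833: Fri/Wed ✓  1834: Sat/Thu  1835: Sun/Fri  1836: Tue/Sat  …(50 more)…  1887: Tue/Sun  1888: Thu/Mon  1889: Fri/Wed ✓  1890: Sat/Thu  1891: Sun/Fri  1892: Tue/Sat  1893: Wed/Mon  1894: Thu/Tue  1895: Fri/Wed ✓  1896: Sun/Thu  1897: Mon/Sat  1898: Tue/Sun  1899: Wed/Mon  1900: Thu/Tue
Both conditions hold in: 1833, 1839, 1850, 1861, 1867, 1878, 1889, 1895 — 8.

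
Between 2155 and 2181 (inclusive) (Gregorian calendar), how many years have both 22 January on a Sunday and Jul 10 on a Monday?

3

Check each year's weekday for 22 January and Jul 10:
  2155: Wed/Thu  2156: Thu/Sat  2157: Sat/Sun  2158: Sun/Mon ✓  2159: Mon/Tue  2160: Tue/Thu  2161: Thu/Fri  2162: Fri/Sat  2163: Sat/Sun  2164: Sun/Tue  2165: Tue/Wed  2166: Wed/Thu  2167: Thu/Fri  2168: Fri/Sun  2169: Sun/Mon ✓  2170: Mon/Tue  2171: Tue/Wed  2172: Wed/Fri  2173: Fri/Sat  2174: Sat/Sun  2175: Sun/Mon ✓  2176: Mon/Wed  2177: Wed/Thu  2178: Thu/Fri  2179: Fri/Sat  2180: Sat/Mon  2181: Mon/Tue
Both conditions hold in: 2158, 2169, 2175 — 3.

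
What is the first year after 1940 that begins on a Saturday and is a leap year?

1944

Jan 1 advances by 2 weekdays after a leap year and by 1 after a common year.
1940: Jan 1 is Monday (leap).
1941: Wednesday
1942: Thursday
1943: Friday
1944: Saturday (leap)
1944 begins on a Saturday and is a leap year.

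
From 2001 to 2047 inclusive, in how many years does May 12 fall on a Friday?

Track May 12's weekday year by year (advancing +1, or +2 across a Feb 29):
  2001: Sat  2002: Sun (+1)  2003: Mon (+1)  2004: Wed (+2)  2005: Thu (+1)
  2006: Fri (+1) ✓  2007: Sat (+1)  2008: Mon (+2)  2009: Tue (+1)  2010: Wed (+1)
  2011: Thu (+1)  2012: Sat (+2)  2013: Sun (+1)  2014: Mon (+1)  … (19 more years) …
  2034: Fri (+1) ✓  2035: Sat (+1)  2036: Mon (+2)  2037: Tue (+1)  2038: Wed (+1)
  2039: Thu (+1)  2040: Sat (+2)  2041: Sun (+1)  2042: Mon (+1)  2043: Tue (+1)
  2044: Thu (+2)  2045: Fri (+1) ✓  2046: Sat (+1)  2047: Sun (+1)
Friday years: 2006, 2017, 2023, 2028, 2034, 2045 — 6 in total.

6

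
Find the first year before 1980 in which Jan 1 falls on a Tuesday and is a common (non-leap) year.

Jan 1 advances by 2 weekdays after a leap year and by 1 after a common year.
1980: Jan 1 is Tuesday (leap).
1979: Monday
1978: Sunday
1977: Saturday
1976: Thursday (leap)
1975: Wednesday
1974: Tuesday
1974 begins on a Tuesday and is a common year.

1974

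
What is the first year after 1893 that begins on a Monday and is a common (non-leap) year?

1894

Jan 1 advances by 2 weekdays after a leap year and by 1 after a common year.
1893: Jan 1 is Sunday.
1894: Monday
1894 begins on a Monday and is a common year.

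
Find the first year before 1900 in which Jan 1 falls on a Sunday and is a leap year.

Jan 1 advances by 2 weekdays after a leap year and by 1 after a common year.
1900: Jan 1 is Monday.
1899: Sunday
1898: Saturday
1897: Friday
1896: Wednesday (leap)
1895: Tuesday
1894: Monday
1893: Sunday
1892: Friday (leap)
1891: Thursday
1890: Wednesday
1889: Tuesday
1888: Sunday (leap)
1888 begins on a Sunday and is a leap year.

1888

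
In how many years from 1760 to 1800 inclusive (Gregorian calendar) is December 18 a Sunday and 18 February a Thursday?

2

Check each year's weekday for December 18 and 18 February:
  1760: Thu/Mon  1761: Fri/Wed  1762: Sat/Thu  1763: Sun/Fri  1764: Tue/Sat  1765: Wed/Mon  1766: Thu/Tue  1767: Fri/Wed  1768: Sun/Thu ✓  1769: Mon/Sat  1770: Tue/Sun  1771: Wed/Mon  1772: Fri/Tue  1773: Sat/Thu  …(13 more)…  1787: Tue/Sun  1788: Thu/Mon  1789: Fri/Wed  1790: Sat/Thu  1791: Sun/Fri  1792: Tue/Sat  1793: Wed/Mon  1794: Thu/Tue  1795: Fri/Wed  1796: Sun/Thu ✓  1797: Mon/Sat  1798: Tue/Sun  1799: Wed/Mon  1800: Thu/Tue
Both conditions hold in: 1768, 1796 — 2.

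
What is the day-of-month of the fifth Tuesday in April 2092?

29

April 1, 2092 is a Tuesday, so the first Tuesday is the 1st.
The fifth Tuesday is 1 + 28 = 29.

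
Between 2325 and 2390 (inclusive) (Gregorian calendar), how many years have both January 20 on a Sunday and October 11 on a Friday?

Check each year's weekday for January 20 and October 11:
  2325: Tue/Sun  2326: Wed/Mon  2327: Thu/Tue  2328: Fri/Thu  2329: Sun/Fri ✓  2330: Mon/Sat  2331: Tue/Sun  2332: Wed/Tue  2333: Fri/Wed  2334: Sat/Thu  2335: Sun/Fri ✓  2336: Mon/Sun  2337: Wed/Mon  2338: Thu/Tue  …(38 more)…  2377: Thu/Tue  2378: Fri/Wed  2379: Sat/Thu  2380: Sun/Sat  2381: Tue/Sun  2382: Wed/Mon  2383: Thu/Tue  2384: Fri/Thu  2385: Sun/Fri ✓  2386: Mon/Sat  2387: Tue/Sun  2388: Wed/Tue  2389: Fri/Wed  2390: Sat/Thu
Both conditions hold in: 2329, 2335, 2346, 2357, 2363, 2374, 2385 — 7.

7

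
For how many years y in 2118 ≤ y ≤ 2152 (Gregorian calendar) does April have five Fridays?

10

April has 30 days; it has five Fridays when Friday falls among the first (month-length − 28) days — i.e. when April 1 is one of Friday/Thursday.
April 1 by year: 2118:Fri✓ 2119:Sat 2120:Mon 2121:Tue 2122:Wed 2123:Thu✓ 2124:Sat 2125:Sun 2126:Mon 2127:Tue 2128:Thu✓ 2129:Fri✓ 2130:Sat 2131:Sun 2132:Tue …(5 more)… 2138:Tue 2139:Wed 2140:Fri✓ 2141:Sat 2142:Sun 2143:Mon 2144:Wed 2145:Thu✓ 2146:Fri✓ 2147:Sat 2148:Mon 2149:Tue 2150:Wed 2151:Thu✓ 2152:Sat
Years with five Fridays: 2118, 2123, 2128, 2129, 2134, 2135, 2140, 2145, 2146, 2151 → 10.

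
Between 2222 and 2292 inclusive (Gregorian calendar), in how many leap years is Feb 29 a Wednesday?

3

Leap years in 2222–2292: 18 of them.
Feb 29 weekday advances by 5 (mod 7) from one leap year to the next four years later (or differs when a century non-leap intervenes).
Leap-day weekdays: 2224:Sun 2228:Fri 2232:Wed✓ 2236:Mon 2240:Sat 2244:Thu 2248:Tue 2252:Sun 2256:Fri 2260:Wed✓ 2264:Mon 2268:Sat 2272:Thu 2276:Tue 2280:Sun 2284:Fri 2288:Wed✓ 2292:Mon
Wednesday: 2232, 2260, 2288 → 3.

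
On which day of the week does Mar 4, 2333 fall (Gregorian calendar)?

January 1, 2333 is a Sunday.
March 4 is day 63 of the year, i.e. 62 days after Jan 1.
62 mod 7 = 6, so advance 6 weekdays from Sunday: Saturday.

Saturday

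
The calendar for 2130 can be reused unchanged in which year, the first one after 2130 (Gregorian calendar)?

Two years share a calendar iff Jan 1 falls on the same weekday and both are leap or both are common. 2130: Jan 1 is Sunday, common year.
2131: Jan 1 Monday, common
2132: Jan 1 Tuesday, leap
2133: Jan 1 Thursday, common
2134: Jan 1 Friday, common
2135: Jan 1 Saturday, common
2136: Jan 1 Sunday, leap
2137: Jan 1 Tuesday, common
2138: Jan 1 Wednesday, common
2139: Jan 1 Thursday, common
2140: Jan 1 Friday, leap
2141: Jan 1 Sunday, common
2141 matches on both conditions.

2141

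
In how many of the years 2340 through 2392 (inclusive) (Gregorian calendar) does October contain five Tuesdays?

23

October has 31 days; it has five Tuesdays when Tuesday falls among the first (month-length − 28) days — i.e. when October 1 is one of Tuesday/Monday/Sunday.
October 1 by year: 2340:Tue✓ 2341:Wed 2342:Thu 2343:Fri 2344:Sun✓ 2345:Mon✓ 2346:Tue✓ 2347:Wed 2348:Fri 2349:Sat 2350:Sun✓ 2351:Mon✓ 2352:Wed 2353:Thu 2354:Fri …(23 more)… 2378:Sun✓ 2379:Mon✓ 2380:Wed 2381:Thu 2382:Fri 2383:Sat 2384:Mon✓ 2385:Tue✓ 2386:Wed 2387:Thu 2388:Sat 2389:Sun✓ 2390:Mon✓ 2391:Tue✓ 2392:Thu
Years with five Tuesdays: 2340, 2344, 2345, 2346, 2350, 2351, 2356, 2357, 2361, 2362, 2363, 2367, 2368, 2372, 2373, 2374, 2378, 2379, 2384, 2385, 2389, 2390, 2391 → 23.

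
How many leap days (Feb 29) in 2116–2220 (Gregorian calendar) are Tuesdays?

Leap years in 2116–2220: 26 of them.
Feb 29 weekday advances by 5 (mod 7) from one leap year to the next four years later (or differs when a century non-leap intervenes).
Leap-day weekdays: 2116:Sat 2120:Thu 2124:Tue✓ 2128:Sun 2132:Fri 2136:Wed 2140:Mon 2144:Sat 2148:Thu 2152:Tue✓ 2156:Sun 2160:Fri 2164:Wed 2168:Mon 2172:Sat 2176:Thu 2180:Tue✓ 2184:Sun 2188:Fri 2192:Wed 2196:Mon 2204:Wed 2208:Mon 2212:Sat 2216:Thu 2220:Tue✓
Tuesday: 2124, 2152, 2180, 2220 → 4.

4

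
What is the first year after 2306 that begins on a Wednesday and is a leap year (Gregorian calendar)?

2308

Jan 1 advances by 2 weekdays after a leap year and by 1 after a common year.
2306: Jan 1 is Monday.
2307: Tuesday
2308: Wednesday (leap)
2308 begins on a Wednesday and is a leap year.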